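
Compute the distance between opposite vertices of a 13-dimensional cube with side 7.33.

||(7.33,7.33,...,7.33)|| = √(13)·7.33 ≈ 26.4287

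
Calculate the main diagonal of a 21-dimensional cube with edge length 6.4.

Diagonal = √21 · 6.4 ≈ 29.3285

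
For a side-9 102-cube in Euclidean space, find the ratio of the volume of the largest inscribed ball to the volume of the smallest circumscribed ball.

The radii are 9/2 and 9√102/2, so the volume ratio is (1/√102)^102 = 102^{-102/2} ≈ 3.64243e-103.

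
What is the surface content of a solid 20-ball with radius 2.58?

|∂B_20(2.58)| ≈ 3.41617e+07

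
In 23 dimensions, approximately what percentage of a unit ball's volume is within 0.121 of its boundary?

1 - (1-0.121)^23 ≈ 0.948507 ≈ 94.85%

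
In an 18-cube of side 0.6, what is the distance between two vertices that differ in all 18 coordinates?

d = √(0.6² + 0.6² + ... + 0.6²) [18 terms] = √(18·0.6²) = 0.6√18 ≈ 2.54558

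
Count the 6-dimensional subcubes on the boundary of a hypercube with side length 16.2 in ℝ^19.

Choose 6 of 19 axes to span the face (C(19,6) = 27132 ways), then fix each of the remaining 13 coordinates at one of its two extreme values (2^13 = 8192 ways): 27132·8192 = 222265344.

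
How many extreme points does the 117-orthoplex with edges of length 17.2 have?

The vertices are ±e_1, ..., ±e_117, so there are 2·117 = 234.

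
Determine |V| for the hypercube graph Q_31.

Number of vertices = 2^31 = 2147483648.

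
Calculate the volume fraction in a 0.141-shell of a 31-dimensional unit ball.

1 - (1-0.141)^31 ≈ 0.991009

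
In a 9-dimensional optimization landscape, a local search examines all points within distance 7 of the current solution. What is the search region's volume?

V_9(7) = π^(9/2) · (7)^9 / Γ(9/2 + 1) = 184473632·π^4/135 ≈ 1.33107e+08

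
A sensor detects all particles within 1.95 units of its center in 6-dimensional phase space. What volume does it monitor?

V_6(1.95) = π^(6/2) · (1.95)^6 / Γ(6/2 + 1) ≈ 284.123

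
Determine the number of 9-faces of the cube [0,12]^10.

Choose 9 of 10 axes to span the face (C(10,9) = 10 ways), then fix each of the remaining 1 coordinate at one of its two extreme values (2^1 = 2 ways): 10·2 = 20.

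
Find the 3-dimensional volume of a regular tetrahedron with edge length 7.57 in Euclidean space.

Volume = (√2/12) · 7.57³ = 51.1236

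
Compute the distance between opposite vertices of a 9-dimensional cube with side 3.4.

Diagonal = √9 · 3.4 = 10.2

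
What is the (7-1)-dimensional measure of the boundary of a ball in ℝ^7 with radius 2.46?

S = n·V_n(r)/r = 7·V_7(2.46)/2.46 (volume-to-surface relation), giving 7329.75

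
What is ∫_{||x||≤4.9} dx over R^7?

The n-ball volume is π^(n/2)·r^n/Γ(n/2+1). With n=7, r=4.9: V ≈ 320445.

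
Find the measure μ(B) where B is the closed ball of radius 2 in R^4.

Volume = π^{4/2}·(2)^4/Γ(3) = 8·π^2 ≈ 78.9568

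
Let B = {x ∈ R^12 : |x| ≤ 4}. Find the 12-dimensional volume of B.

Volume = π^{12/2}·(4)^12/Γ(7) = 1048576·π^6/45 ≈ 2.2402e+07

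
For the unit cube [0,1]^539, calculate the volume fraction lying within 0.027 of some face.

Shell fraction = 1 - (1-0.054)^539 ≈ 1 - 1.012e-13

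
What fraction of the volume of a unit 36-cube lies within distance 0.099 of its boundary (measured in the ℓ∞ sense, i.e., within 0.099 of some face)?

Shell fraction = 1 - (1-0.198)^36 ≈ 0.999645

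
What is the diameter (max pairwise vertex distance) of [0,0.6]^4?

||(0.6,0.6,...,0.6)|| = √(4)·0.6 = 1.2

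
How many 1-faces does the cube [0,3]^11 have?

An n-cube has n·2^(n-1) edges. With n = 11: 11·1024 = 11264.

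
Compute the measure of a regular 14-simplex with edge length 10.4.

Volume = 10.4^14 · √(15/2^14) / 14! ≈ 60.1027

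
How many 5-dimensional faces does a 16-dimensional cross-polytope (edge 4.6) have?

An n-cross-polytope has 2^(k+1)·C(n,k+1) k-faces. Here 2^6·C(16,6) = 64·8008 = 512512.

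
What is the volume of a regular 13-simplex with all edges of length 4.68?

For a regular n-simplex with edge a, V = (a^n / n!)·√((n+1)/2^n). With a=4.68, n=13: V ≈ 0.00342993.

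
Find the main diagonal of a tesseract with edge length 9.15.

||(9.15,9.15,...,9.15)|| = √(4)·9.15 = 18.3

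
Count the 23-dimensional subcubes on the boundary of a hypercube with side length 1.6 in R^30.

An n-cube has C(n,k)·2^(n-k) k-faces. Here C(30,23)·2^7 = 2035800·128 = 260582400.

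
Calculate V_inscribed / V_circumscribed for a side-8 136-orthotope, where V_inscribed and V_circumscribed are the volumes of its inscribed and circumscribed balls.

The radii are 8/2 and 8√136/2, so the volume ratio is (1/√136)^136 = 136^{-136/2} ≈ 8.30528e-146.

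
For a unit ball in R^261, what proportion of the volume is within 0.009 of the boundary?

V(inner)/V(outer) = ((1-0.009)/1)^261 ≈ 0.09445, so the shell fraction is 0.905545.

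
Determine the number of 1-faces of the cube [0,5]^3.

Choose 1 of 3 axes to span the face (C(3,1) = 3 ways), then fix each of the remaining 2 coordinates at one of its two extreme values (2^2 = 4 ways): 3·4 = 12.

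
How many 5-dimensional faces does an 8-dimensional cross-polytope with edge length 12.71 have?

An n-cross-polytope has 2^(k+1)·C(n,k+1) k-faces. Here 2^6·C(8,6) = 64·28 = 1792.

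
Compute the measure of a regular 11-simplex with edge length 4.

Volume = 4^11 · √(12/2^11) / 11! ≈ 0.00804322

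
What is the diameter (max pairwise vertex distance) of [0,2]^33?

d = √(2² + 2² + ... + 2²) [33 terms] = √(33·2²) = 2√33 ≈ 11.4891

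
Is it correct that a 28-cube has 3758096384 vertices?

False. The 28-cube has 2^28 = 268435456 vertices.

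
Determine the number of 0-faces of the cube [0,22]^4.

Choose 0 of 4 axes to span the face (C(4,0) = 1 way), then fix each of the remaining 4 coordinates at one of its two extreme values (2^4 = 16 ways): 1·16 = 16.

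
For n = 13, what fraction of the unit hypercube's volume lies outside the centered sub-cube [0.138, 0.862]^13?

1 - (1 - 2·0.138)^13 = 1 - 0.724^13 ≈ 0.984982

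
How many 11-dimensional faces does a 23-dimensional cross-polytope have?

Number of 11-faces = 2^(11+1) · C(23,11+1) = 4096 · 1352078 = 5538111488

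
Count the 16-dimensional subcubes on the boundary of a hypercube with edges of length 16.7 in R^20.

f_16(20-cube) = (20 choose 16) · 2^4 = 77520.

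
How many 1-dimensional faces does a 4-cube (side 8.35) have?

f_1(4-cube) = (4 choose 1) · 2^3 = 32.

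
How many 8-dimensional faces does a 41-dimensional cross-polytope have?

An n-cross-polytope has 2^(k+1)·C(n,k+1) k-faces. Here 2^9·C(41,9) = 512·350343565 = 179375905280.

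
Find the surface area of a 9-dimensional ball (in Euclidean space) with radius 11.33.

|∂B_9(11.33)| ≈ 8.0612e+09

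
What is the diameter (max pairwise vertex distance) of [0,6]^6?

Diagonal = √6 · 6 ≈ 14.6969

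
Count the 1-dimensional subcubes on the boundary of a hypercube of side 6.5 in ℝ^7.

Number of 1-faces = C(7,1) · 2^(7-1) = 7 · 64 = 448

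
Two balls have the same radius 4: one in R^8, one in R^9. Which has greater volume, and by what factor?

V_8(4) ≈ 265992, V_9(4) ≈ 864684. The 9-ball is larger by a factor of 3.251.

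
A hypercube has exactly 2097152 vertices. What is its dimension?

n = log_2(2097152) = 21.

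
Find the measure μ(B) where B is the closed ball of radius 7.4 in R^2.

Volume = π^{2/2}·(7.4)^2/Γ(2) ≈ 172.034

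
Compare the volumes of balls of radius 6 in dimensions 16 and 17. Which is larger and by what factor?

V_16(6) ≈ 6.63894e+11, V_17(6) ≈ 2.38634e+12. The 17-ball is larger by a factor of 3.594.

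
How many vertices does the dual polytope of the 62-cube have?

Number of vertices = 2n = 124.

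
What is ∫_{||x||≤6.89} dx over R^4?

The n-ball volume is π^(n/2)·r^n/Γ(n/2+1). With n=4, r=6.89: V ≈ 11121.1.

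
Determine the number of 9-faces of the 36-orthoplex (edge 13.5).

Each 9-face is the convex hull of 10 vertices, one chosen as ±e_i from each of 10 distinct axes: 2^10·C(36,10) = 260287340544.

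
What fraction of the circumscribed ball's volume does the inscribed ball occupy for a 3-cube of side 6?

Volume scales as r^n, and r_in/r_out = 1/√3, giving (1/√3)^3 ≈ 0.19245.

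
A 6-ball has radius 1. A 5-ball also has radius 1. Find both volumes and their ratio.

V_6(1) ≈ 5.16771. V_5(1) ≈ 5.26379. Ratio V_6/V_5 ≈ 0.9817.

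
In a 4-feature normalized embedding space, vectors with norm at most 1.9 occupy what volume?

Volume = π^{4/2}·(1.9)^4/Γ(3) ≈ 64.3108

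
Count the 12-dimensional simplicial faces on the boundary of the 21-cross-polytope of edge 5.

Each 12-face is the convex hull of 13 vertices, one chosen as ±e_i from each of 13 distinct axes: 2^13·C(21,13) = 1666990080.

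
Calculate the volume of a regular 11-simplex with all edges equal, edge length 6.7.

For a regular n-simplex with edge a, V = (a^n / n!)·√((n+1)/2^n). With a=6.7, n=11: V ≈ 2.34203.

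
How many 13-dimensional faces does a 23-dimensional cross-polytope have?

Number of 13-faces = 2^(13+1) · C(23,13+1) = 16384 · 817190 = 13388840960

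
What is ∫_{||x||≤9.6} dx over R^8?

The n-ball volume is π^(n/2)·r^n/Γ(n/2+1). With n=8, r=9.6: V ≈ 2.92791e+08.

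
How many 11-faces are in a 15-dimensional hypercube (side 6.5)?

Number of 11-faces = C(15,11) · 2^(15-11) = 1365 · 16 = 21840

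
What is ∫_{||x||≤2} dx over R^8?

Volume = π^{8/2}·(2)^8/Γ(5) = 32·π^4/3 ≈ 1039.03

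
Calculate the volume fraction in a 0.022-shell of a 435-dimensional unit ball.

1 - (1-0.022)^435 ≈ 0.999937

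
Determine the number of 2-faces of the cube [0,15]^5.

f_2(5-cube) = (5 choose 2) · 2^3 = 80.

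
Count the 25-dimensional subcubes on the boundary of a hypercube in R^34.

Choose 25 of 34 axes to span the face (C(34,25) = 52451256 ways), then fix each of the remaining 9 coordinates at one of its two extreme values (2^9 = 512 ways): 52451256·512 = 26855043072.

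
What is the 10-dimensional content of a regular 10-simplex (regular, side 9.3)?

V_10 = √(11) · 9.3^10 / (10! · 2^(10/2)) ≈ 138.233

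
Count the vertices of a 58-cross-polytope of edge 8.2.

Number of vertices = 2n = 116.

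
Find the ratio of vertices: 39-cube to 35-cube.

The 39-cube has 2^39 = 549755813888 vertices. The 35-cube has 2^35 = 34359738368 vertices. Ratio: 549755813888/34359738368 = 16.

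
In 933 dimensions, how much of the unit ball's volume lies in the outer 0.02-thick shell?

Shell fraction = 1 - (1-0.02)^933 ≈ 0.9999999935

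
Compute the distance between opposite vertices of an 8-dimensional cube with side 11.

d = √(11² + 11² + ... + 11²) [8 terms] = √(8·11²) = 11√8 ≈ 31.1127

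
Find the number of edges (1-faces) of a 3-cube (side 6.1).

Choose 1 of 3 axes to span the face (C(3,1) = 3 ways), then fix each of the remaining 2 coordinates at one of its two extreme values (2^2 = 4 ways): 3·4 = 12.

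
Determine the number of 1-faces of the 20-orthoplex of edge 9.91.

Number of 1-faces = 2^(1+1) · C(20,1+1) = 4 · 190 = 760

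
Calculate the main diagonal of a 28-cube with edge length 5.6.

The space diagonal of an n-cube of side s is s√n. Here 5.6·√28 ≈ 29.6324.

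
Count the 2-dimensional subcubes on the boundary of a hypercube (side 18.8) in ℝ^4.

Number of 2-faces = C(4,2) · 2^(4-2) = 6 · 4 = 24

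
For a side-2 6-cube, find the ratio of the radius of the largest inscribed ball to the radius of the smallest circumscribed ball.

Ratio = (s/2)/(s√6/2) = 6^(-1/2) ≈ 0.408248.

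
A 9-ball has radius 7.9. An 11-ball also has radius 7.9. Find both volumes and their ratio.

V_9(7.9) ≈ 3.95332e+08. V_11(7.9) ≈ 1.4093e+10. Ratio V_9/V_11 ≈ 0.02805.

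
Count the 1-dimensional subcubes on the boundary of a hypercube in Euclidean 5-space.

An n-cube has C(n,k)·2^(n-k) k-faces. Here C(5,1)·2^4 = 5·16 = 80.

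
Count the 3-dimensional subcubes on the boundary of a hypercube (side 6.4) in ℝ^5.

An n-cube has C(n,k)·2^(n-k) k-faces. Here C(5,3)·2^2 = 10·4 = 40.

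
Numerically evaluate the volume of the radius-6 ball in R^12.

V = 15116544·π^6/5 ≈ 2.90658e+09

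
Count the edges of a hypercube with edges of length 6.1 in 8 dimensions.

The 8-cube has n·2^(n-1) = 8·2^7 = 8·128 = 1024 edges.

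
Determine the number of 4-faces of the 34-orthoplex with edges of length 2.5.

An n-cross-polytope has 2^(k+1)·C(n,k+1) k-faces. Here 2^5·C(34,5) = 32·278256 = 8904192.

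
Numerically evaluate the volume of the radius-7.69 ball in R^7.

Volume = π^{7/2}·(7.69)^7/Γ(9/2) ≈ 7.51389e+06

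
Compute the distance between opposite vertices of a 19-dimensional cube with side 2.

The space diagonal of an n-cube of side s is s√n. Here 2·√19 ≈ 8.7178.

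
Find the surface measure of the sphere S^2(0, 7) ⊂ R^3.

S_3(7) = 2·π^(3/2)·(7)^2 / Γ(3/2) = 4πr² = 4π·(7)² ≈ 615.752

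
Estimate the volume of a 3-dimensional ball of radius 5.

Volume = π^{3/2}·(5)^3/Γ(5/2) = 500·π/3 ≈ 523.599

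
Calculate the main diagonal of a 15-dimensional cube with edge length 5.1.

Diagonal = √15 · 5.1 ≈ 19.7522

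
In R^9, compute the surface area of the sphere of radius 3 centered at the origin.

The surface area of an n-ball is 2π^(n/2) r^(n-1) / Γ(n/2). For n=9, r=3: 69984·π^4/35 ≈ 194774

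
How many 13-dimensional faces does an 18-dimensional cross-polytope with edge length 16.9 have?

An n-cross-polytope has 2^(k+1)·C(n,k+1) k-faces. Here 2^14·C(18,14) = 16384·3060 = 50135040.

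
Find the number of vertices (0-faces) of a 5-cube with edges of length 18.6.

An n-cube has C(n,k)·2^(n-k) k-faces. Here C(5,0)·2^5 = 1·32 = 32.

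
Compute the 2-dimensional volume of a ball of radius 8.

V = 64·π ≈ 201.062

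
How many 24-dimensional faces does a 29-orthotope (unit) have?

Choose 24 of 29 axes to span the face (C(29,24) = 118755 ways), then fix each of the remaining 5 coordinates at one of its two extreme values (2^5 = 32 ways): 118755·32 = 3800160.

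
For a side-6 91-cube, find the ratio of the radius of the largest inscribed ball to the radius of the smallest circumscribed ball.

r_in / r_out = (6/2) / (6√91/2) = 1/√91 ≈ 0.104828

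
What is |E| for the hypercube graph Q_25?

The 25-cube has n·2^(n-1) = 25·2^24 = 25·16777216 = 419430400 edges.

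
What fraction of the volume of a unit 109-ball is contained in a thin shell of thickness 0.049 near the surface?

V(inner)/V(outer) = ((1-0.049)/1)^109 ≈ 0.004185, so the shell fraction is 0.995815.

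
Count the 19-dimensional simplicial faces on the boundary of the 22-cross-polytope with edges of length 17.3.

Number of 19-faces = 2^(19+1) · C(22,19+1) = 1048576 · 231 = 242221056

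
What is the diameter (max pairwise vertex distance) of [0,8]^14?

The space diagonal of an n-cube of side s is s√n. Here 8·√14 ≈ 29.9333.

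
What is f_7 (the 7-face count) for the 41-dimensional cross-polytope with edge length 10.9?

Each 7-face is the convex hull of 8 vertices, one chosen as ±e_i from each of 8 distinct axes: 2^8·C(41,8) = 24460350720.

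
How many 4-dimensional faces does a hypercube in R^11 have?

An n-cube has C(n,k)·2^(n-k) k-faces. Here C(11,4)·2^7 = 330·128 = 42240.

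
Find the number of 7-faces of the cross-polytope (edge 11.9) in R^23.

f_7(23-orthoplex) = 2^8 · (23 choose 8) = 125520384.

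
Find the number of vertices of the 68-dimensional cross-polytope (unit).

The 68-dimensional cross-polytope has 2n = 2·68 = 136 vertices.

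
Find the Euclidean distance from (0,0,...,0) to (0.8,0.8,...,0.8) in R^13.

The space diagonal of an n-cube of side s is s√n. Here 0.8·√13 ≈ 2.88444.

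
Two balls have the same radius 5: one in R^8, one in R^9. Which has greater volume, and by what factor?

V_8(5) ≈ 1.58543e+06, V_9(5) ≈ 6.4424e+06. The 9-ball is larger by a factor of 4.063.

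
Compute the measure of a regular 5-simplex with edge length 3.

Volume = 3^5 · √(6/2^5) / 5! ≈ 0.876851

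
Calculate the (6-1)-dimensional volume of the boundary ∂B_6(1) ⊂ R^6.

S_6(1) = 2·π^(6/2)·(1)^5 / Γ(6/2) = π^3 ≈ 31.0063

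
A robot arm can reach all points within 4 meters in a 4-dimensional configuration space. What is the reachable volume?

V_4(4) = π^(4/2) · (4)^4 / Γ(4/2 + 1) = 128·π^2 ≈ 1263.31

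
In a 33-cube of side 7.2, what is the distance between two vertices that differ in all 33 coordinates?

d = √(7.2² + 7.2² + ... + 7.2²) [33 terms] = √(33·7.2²) = 7.2√33 ≈ 41.3609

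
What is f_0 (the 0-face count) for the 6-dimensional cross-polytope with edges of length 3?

Each 0-face is the convex hull of 1 vertex, one chosen as ±e_i from each of 1 distinct axis: 2^1·C(6,1) = 12.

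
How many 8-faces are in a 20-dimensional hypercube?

Number of 8-faces = C(20,8) · 2^(20-8) = 125970 · 4096 = 515973120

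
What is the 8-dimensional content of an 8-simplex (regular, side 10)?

V_8 = √(9) · 10^8 / (8! · 2^(8/2)) ≈ 465.03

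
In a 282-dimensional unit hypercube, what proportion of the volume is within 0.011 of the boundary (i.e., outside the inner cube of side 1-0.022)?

1 - (1 - 2·0.011)^282 = 1 - 0.978^282 ≈ 0.998114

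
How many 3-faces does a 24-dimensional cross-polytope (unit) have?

f_3(24-orthoplex) = 2^4 · (24 choose 4) = 170016.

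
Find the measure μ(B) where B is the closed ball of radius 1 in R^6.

Volume = π^{6/2}·(1)^6/Γ(4) = π^3/6 ≈ 5.16771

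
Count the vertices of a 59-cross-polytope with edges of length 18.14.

The 59-dimensional cross-polytope has 2n = 2·59 = 118 vertices.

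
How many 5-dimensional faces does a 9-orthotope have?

f_5(9-cube) = (9 choose 5) · 2^4 = 2016.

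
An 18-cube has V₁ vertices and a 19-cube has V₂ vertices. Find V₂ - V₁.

V₁ = 2^18 = 262144. V₂ = 2^19 = 524288. V₂ - V₁ = 262144.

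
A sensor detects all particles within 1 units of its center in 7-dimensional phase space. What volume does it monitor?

V_7(1) = π^(7/2) · (1)^7 / Γ(7/2 + 1) = 16·π^3/105 ≈ 4.72477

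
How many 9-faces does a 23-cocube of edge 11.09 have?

Number of 9-faces = 2^(9+1) · C(23,9+1) = 1024 · 1144066 = 1171523584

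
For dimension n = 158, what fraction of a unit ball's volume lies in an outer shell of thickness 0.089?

1 - (1-0.089)^158 ≈ 0.9999995983 ≈ 99.999960%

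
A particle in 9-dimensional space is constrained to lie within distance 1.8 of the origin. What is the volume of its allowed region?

Volume = π^{9/2}·(1.8)^9/Γ(11/2) ≈ 654.29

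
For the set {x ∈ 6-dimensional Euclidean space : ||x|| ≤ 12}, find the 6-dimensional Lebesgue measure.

V_6(12) = π^(6/2) · (12)^6 / Γ(6/2 + 1) = 497664·π^3 ≈ 1.54307e+07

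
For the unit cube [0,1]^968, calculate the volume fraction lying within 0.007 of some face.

Shell fraction = 1 - (1-0.014)^968 ≈ 0.9999988174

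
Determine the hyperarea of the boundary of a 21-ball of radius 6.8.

S_21(6.8) = 2·π^(21/2)·(6.8)^20 / Γ(21/2) ≈ 1.30902e+16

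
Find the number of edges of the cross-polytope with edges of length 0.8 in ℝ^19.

Number of 1-faces = 2^(1+1) · C(19,1+1) = 4 · 171 = 684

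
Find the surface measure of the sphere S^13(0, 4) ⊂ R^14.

The surface area of an n-ball is 2π^(n/2) r^(n-1) / Γ(n/2). For n=14, r=4: 8388608·π^7/45 ≈ 5.63023e+08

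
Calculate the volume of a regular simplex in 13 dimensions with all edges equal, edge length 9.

V_13 = √(14) · 9^13 / (13! · 2^(13/2)) ≈ 16.8749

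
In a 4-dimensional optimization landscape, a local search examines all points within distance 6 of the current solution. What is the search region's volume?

Volume = π^{4/2}·(6)^4/Γ(3) = 648·π^2 ≈ 6395.5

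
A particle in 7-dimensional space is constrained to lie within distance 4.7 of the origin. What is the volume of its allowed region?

Volume = π^{7/2}·(4.7)^7/Γ(9/2) ≈ 239368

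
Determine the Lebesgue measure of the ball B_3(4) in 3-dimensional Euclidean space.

V_3(4) = π^(3/2) · (4)^3 / Γ(3/2 + 1) = 256·π/3 ≈ 268.083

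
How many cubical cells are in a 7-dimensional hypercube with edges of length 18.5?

f_3(7-cube) = (7 choose 3) · 2^4 = 560.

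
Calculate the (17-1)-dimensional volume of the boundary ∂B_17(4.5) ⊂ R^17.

The surface area of an n-ball is 2π^(n/2) r^(n-1) / Γ(n/2). For n=17, r=4.5: 22876792454961·π^8/3203200 ≈ 6.77657e+10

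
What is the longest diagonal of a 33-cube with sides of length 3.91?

The space diagonal of an n-cube of side s is s√n. Here 3.91·√33 ≈ 22.4612.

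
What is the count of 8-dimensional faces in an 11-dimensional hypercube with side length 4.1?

Choose 8 of 11 axes to span the face (C(11,8) = 165 ways), then fix each of the remaining 3 coordinates at one of its two extreme values (2^3 = 8 ways): 165·8 = 1320.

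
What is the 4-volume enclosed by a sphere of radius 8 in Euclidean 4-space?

The n-ball volume is π^(n/2)·r^n/Γ(n/2+1). With n=4, r=8: V = 2048·π^2 ≈ 20212.9.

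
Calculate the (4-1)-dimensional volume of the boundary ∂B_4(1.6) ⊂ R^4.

|∂B_4(1.6)| ≈ 80.8518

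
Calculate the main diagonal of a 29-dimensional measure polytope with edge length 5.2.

The space diagonal of an n-cube of side s is s√n. Here 5.2·√29 ≈ 28.0029.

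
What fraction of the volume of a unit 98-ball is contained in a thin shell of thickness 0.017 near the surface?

1 - (1-0.017)^98 ≈ 0.813686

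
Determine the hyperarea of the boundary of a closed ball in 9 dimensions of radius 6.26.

|∂B_9(6.26)| ≈ 7.00092e+07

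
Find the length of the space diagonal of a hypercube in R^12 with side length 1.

The space diagonal of an n-cube of side s is s√n. Here 1·√12 ≈ 3.4641.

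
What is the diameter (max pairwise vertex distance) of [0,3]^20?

||(3,3,...,3)|| = √(20)·3 ≈ 13.4164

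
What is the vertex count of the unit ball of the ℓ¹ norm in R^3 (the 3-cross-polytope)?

Number of vertices = 2n = 6.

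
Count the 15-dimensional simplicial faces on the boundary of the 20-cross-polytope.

An n-cross-polytope has 2^(k+1)·C(n,k+1) k-faces. Here 2^16·C(20,16) = 65536·4845 = 317521920.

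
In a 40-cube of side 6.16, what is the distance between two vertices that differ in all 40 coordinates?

Diagonal = √40 · 6.16 ≈ 38.9593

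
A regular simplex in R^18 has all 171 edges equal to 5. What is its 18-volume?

Volume = 5^18 · √(19/2^18) / 18! ≈ 5.07254e-06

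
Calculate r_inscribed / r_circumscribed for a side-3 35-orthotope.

Ratio = (s/2)/(s√35/2) = 35^(-1/2) ≈ 0.169031.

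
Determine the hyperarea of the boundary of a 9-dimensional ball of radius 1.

|∂B_9(1)| = 32·π^4/105 ≈ 29.6866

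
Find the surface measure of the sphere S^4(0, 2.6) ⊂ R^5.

S = n·V_n(r)/r = 5·V_5(2.6)/2.6 (volume-to-surface relation), giving 1202.71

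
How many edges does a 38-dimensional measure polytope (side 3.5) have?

The 38-cube has n·2^(n-1) = 38·2^37 = 38·137438953472 = 5222680231936 edges.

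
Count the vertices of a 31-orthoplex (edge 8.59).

The 31-dimensional cross-polytope has 2n = 2·31 = 62 vertices.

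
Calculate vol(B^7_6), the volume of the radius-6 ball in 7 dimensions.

The n-ball volume is π^(n/2)·r^n/Γ(n/2+1). With n=7, r=6: V = 1492992·π^3/35 ≈ 1.32263e+06.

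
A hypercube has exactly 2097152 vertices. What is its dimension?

n = log_2(2097152) = 21.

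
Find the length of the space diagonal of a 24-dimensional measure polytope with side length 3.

d = √(3² + 3² + ... + 3²) [24 terms] = √(24·3²) = 3√24 ≈ 14.6969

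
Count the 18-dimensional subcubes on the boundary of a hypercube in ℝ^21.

f_18(21-cube) = (21 choose 18) · 2^3 = 10640.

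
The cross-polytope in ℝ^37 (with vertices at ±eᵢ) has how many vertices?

The 37-dimensional cross-polytope has 2n = 2·37 = 74 vertices.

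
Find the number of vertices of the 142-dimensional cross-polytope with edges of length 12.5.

An n-cross-polytope has 2n vertices; here n = 142, giving 284.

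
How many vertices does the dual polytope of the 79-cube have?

An n-cross-polytope has 2n vertices; here n = 79, giving 158.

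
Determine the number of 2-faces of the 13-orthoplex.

f_2(13-orthoplex) = 2^3 · (13 choose 3) = 2288.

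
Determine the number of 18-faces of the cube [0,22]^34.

Choose 18 of 34 axes to span the face (C(34,18) = 2203961430 ways), then fix each of the remaining 16 coordinates at one of its two extreme values (2^16 = 65536 ways): 2203961430·65536 = 144438816276480.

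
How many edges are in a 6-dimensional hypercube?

An n-cube has C(n,k)·2^(n-k) k-faces. Here C(6,1)·2^5 = 6·32 = 192.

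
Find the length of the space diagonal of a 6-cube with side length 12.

The space diagonal of an n-cube of side s is s√n. Here 12·√6 ≈ 29.3939.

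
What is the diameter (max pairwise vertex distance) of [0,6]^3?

Diagonal = √3 · 6 ≈ 10.3923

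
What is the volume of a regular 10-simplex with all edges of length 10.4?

V = (10.4^10 / 10!) · √((10+1) / 2^10) ≈ 422.782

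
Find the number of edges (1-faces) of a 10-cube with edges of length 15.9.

f_1(10-cube) = (10 choose 1) · 2^9 = 5120.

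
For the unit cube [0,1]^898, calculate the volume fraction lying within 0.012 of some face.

1 - (1 - 2·0.012)^898 = 1 - 0.976^898 ≈ 1 - 3.357e-10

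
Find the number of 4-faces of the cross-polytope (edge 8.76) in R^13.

Each 4-face is the convex hull of 5 vertices, one chosen as ±e_i from each of 5 distinct axes: 2^5·C(13,5) = 41184.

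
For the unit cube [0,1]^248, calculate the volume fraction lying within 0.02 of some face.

The inner cube has side 1-2·0.02 = 0.96 and volume (0.96)^248 ≈ 4.011e-05, so the shell holds 0.99996 of the volume.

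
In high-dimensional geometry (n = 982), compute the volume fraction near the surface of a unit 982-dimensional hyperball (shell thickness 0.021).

1 - (1-0.021)^982 ≈ 0.9999999991 ≈ (100 - 8.88e-08)%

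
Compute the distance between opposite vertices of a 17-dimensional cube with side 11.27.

The space diagonal of an n-cube of side s is s√n. Here 11.27·√17 ≈ 46.4674.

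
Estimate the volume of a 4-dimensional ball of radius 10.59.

The n-ball volume is π^(n/2)·r^n/Γ(n/2+1). With n=4, r=10.59: V ≈ 62066.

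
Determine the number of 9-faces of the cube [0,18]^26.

Number of 9-faces = C(26,9) · 2^(26-9) = 3124550 · 131072 = 409541017600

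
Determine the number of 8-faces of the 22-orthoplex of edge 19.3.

Each 8-face is the convex hull of 9 vertices, one chosen as ±e_i from each of 9 distinct axes: 2^9·C(22,9) = 254679040.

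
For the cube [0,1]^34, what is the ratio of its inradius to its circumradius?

Ratio = (s/2)/(s√34/2) = 34^(-1/2) ≈ 0.171499.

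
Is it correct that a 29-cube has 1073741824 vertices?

False. The 29-cube has 2^29 = 536870912 vertices.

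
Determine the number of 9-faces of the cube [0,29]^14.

f_9(14-cube) = (14 choose 9) · 2^5 = 64064.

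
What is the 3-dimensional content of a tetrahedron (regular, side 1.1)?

Volume = (√2/12) · 1.1³ = 0.15686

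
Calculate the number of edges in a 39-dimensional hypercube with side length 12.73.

Each of the 2^39 = 549755813888 vertices has degree 39; total edges = 39·2^39/2 = 10720238370816.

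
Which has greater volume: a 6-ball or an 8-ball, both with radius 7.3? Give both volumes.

V_6(7.3) ≈ 782052. V_8(7.3) ≈ 3.27319e+07. The 8-ball is larger.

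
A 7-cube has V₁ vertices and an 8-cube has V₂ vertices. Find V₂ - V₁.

V₁ = 2^7 = 128. V₂ = 2^8 = 256. V₂ - V₁ = 128.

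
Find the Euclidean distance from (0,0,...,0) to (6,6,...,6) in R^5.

The space diagonal of an n-cube of side s is s√n. Here 6·√5 ≈ 13.4164.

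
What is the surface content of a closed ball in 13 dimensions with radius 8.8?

|∂B_13(8.8)| ≈ 2.55315e+12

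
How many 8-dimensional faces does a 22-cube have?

An n-cube has C(n,k)·2^(n-k) k-faces. Here C(22,8)·2^14 = 319770·16384 = 5239111680.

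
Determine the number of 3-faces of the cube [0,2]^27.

f_3(27-cube) = (27 choose 3) · 2^24 = 49073356800.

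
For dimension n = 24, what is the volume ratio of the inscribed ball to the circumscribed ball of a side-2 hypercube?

V_in/V_out = n^(-n/2) = 24^(-24/2) ≈ 2.7382e-17.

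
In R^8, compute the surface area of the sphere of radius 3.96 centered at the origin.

S_8(3.96) = 2·π^(8/2)·(3.96)^7 / Γ(8/2) ≈ 495843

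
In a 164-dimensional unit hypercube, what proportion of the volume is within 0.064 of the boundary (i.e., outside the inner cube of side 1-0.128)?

1 - (1 - 2·0.064)^164 = 1 - 0.872^164 ≈ 1 - 1.757e-10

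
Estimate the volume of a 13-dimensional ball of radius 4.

The n-ball volume is π^(n/2)·r^n/Γ(n/2+1). With n=13, r=4: V = 8589934592·π^6/135135 ≈ 6.11113e+07.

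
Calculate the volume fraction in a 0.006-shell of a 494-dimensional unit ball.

V(inner)/V(outer) = ((1-0.006)/1)^494 ≈ 0.05115, so the shell fraction is 0.948847.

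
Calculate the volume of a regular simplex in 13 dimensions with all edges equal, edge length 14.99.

Volume = 14.99^13 · √(14/2^13) / 13! ≈ 12808.8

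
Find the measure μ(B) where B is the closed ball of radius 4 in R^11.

V_11(4) = π^(11/2) · (4)^11 / Γ(11/2 + 1) = 268435456·π^5/10395 ≈ 7.9025e+06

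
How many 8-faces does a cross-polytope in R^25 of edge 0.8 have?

f_8(25-orthoplex) = 2^9 · (25 choose 9) = 1046003200.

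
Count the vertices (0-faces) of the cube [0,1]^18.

Number of vertices = 2^18 = 262144.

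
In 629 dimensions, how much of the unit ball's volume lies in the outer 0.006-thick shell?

V(inner)/V(outer) = ((1-0.006)/1)^629 ≈ 0.0227, so the shell fraction is 0.977299.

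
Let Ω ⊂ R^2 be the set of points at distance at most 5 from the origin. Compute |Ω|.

V = 25·π ≈ 78.5398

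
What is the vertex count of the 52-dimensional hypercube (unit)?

Number of vertices = 2^52 = 4503599627370496.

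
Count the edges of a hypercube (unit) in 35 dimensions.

An n-cube has n·2^(n-1) edges. With n = 35: 35·17179869184 = 601295421440.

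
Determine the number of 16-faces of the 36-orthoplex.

Each 16-face is the convex hull of 17 vertices, one chosen as ±e_i from each of 17 distinct axes: 2^17·C(36,17) = 1126891074355200.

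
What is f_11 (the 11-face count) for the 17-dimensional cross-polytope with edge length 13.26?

Number of 11-faces = 2^(11+1) · C(17,11+1) = 4096 · 6188 = 25346048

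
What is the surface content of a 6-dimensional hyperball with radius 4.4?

S_6(4.4) = 2·π^(6/2)·(4.4)^5 / Γ(6/2) ≈ 51134.4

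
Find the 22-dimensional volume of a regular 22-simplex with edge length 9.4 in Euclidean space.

For a regular n-simplex with edge a, V = (a^n / n!)·√((n+1)/2^n). With a=9.4, n=22: V ≈ 0.00534048.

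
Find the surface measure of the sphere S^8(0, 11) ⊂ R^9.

S = n·V_n(r)/r = 9·V_9(11)/11 (volume-to-surface relation), giving 6859484192·π^4/105 ≈ 6.36358e+09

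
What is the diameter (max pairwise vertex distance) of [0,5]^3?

Diagonal = √3 · 5 ≈ 8.66025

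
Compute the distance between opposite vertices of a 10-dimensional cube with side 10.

The space diagonal of an n-cube of side s is s√n. Here 10·√10 ≈ 31.6228.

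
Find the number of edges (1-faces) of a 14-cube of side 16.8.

Choose 1 of 14 axes to span the face (C(14,1) = 14 ways), then fix each of the remaining 13 coordinates at one of its two extreme values (2^13 = 8192 ways): 14·8192 = 114688.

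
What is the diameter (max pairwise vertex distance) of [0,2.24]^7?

d = √(2.24² + 2.24² + ... + 2.24²) [7 terms] = √(7·2.24²) = 2.24√7 ≈ 5.92648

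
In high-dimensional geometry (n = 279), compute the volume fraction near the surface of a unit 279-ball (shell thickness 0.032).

1 - (1-0.032)^279 ≈ 0.999885 ≈ 99.9885%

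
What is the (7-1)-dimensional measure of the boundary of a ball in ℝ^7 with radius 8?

S_7(8) = 2·π^(7/2)·(8)^6 / Γ(7/2) = 4194304·π^3/15 ≈ 8.66998e+06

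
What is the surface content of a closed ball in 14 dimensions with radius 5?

S = n·V_n(r)/r = 14·V_14(5)/5 (volume-to-surface relation), giving 244140625·π^7/72 ≈ 1.02413e+10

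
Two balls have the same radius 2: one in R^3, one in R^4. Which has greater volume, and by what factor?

V_3(2) ≈ 33.5103, V_4(2) ≈ 78.9568. The 4-ball is larger by a factor of 2.356.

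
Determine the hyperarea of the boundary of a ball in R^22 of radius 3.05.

|∂B_22(3.05)| ≈ 2.40001e+09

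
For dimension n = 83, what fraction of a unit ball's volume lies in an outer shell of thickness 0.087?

1 - (1-0.087)^83 ≈ 0.999476 ≈ 99.95%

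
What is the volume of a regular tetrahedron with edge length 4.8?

Volume = (√2/12) · 4.8³ = 13.0334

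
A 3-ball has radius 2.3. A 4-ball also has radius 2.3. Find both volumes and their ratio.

V_3(2.3) ≈ 50.965. V_4(2.3) ≈ 138.096. Ratio V_3/V_4 ≈ 0.3691.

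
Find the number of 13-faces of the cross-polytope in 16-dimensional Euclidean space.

Each 13-face is the convex hull of 14 vertices, one chosen as ±e_i from each of 14 distinct axes: 2^14·C(16,14) = 1966080.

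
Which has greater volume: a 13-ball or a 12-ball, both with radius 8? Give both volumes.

V_13(8.0) ≈ 5.00623e+11. V_12(8.0) ≈ 9.17586e+10. The 13-ball is larger.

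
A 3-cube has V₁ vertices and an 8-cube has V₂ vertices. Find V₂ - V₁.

V₁ = 2^3 = 8. V₂ = 2^8 = 256. V₂ - V₁ = 248.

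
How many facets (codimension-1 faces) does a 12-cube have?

Choose 11 of 12 axes to span the face (C(12,11) = 12 ways), then fix each of the remaining 1 coordinate at one of its two extreme values (2^1 = 2 ways): 12·2 = 24.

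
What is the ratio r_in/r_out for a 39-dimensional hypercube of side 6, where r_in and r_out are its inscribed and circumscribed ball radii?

r_in = 6/2 (half the side); r_out = 6√39/2 (half the diagonal). Ratio = 1/√39 ≈ 0.160128.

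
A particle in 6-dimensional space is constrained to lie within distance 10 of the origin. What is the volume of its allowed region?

V_6(10) = π^(6/2) · (10)^6 / Γ(6/2 + 1) = 500000·π^3/3 ≈ 5.16771e+06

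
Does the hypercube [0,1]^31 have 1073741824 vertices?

False. The 31-cube has 2^31 = 2147483648 vertices.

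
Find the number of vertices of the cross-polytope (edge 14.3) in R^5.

Number of 0-faces = 2^(0+1) · C(5,0+1) = 2 · 5 = 10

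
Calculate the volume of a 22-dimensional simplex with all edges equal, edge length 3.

For a regular n-simplex with edge a, V = (a^n / n!)·√((n+1)/2^n). With a=3, n=22: V ≈ 6.53785e-14.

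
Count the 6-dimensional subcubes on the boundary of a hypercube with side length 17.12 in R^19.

Choose 6 of 19 axes to span the face (C(19,6) = 27132 ways), then fix each of the remaining 13 coordinates at one of its two extreme values (2^13 = 8192 ways): 27132·8192 = 222265344.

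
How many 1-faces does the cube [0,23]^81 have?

The 81-cube has n·2^(n-1) = 81·2^80 = 81·1208925819614629174706176 = 97922991388784963151200256 edges.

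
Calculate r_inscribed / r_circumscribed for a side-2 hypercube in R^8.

r_in / r_out = (2/2) / (2√8/2) = 1/√8 ≈ 0.353553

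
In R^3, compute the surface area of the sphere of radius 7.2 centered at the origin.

The surface area of an n-ball is 2π^(n/2) r^(n-1) / Γ(n/2). For n=3, r=7.2: 4πr² = 4π·(7.2)² ≈ 651.441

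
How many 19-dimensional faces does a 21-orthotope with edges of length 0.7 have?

f_19(21-cube) = (21 choose 19) · 2^2 = 840.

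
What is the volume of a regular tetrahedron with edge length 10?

Volume = (√2/12) · 10³ = 117.851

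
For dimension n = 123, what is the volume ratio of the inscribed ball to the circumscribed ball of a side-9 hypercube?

The radii are 9/2 and 9√123/2, so the volume ratio is (1/√123)^123 = 123^{-123/2} ≈ 2.95689e-129.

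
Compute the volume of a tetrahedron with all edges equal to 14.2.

Volume = (√2/12) · 14.2³ = 337.442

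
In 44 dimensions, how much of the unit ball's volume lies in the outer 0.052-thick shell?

1 - (1-0.052)^44 ≈ 0.904596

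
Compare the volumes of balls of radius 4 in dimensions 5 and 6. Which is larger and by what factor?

V_5(4) ≈ 5390.12, V_6(4) ≈ 21167. The 6-ball is larger by a factor of 3.927.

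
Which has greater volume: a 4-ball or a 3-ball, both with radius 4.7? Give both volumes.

V_4(4.7) ≈ 2408.03. V_3(4.7) ≈ 434.893. The 4-ball is larger.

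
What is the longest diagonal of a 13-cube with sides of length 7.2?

Diagonal = √13 · 7.2 ≈ 25.96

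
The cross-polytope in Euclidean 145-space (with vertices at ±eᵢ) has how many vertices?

An n-cross-polytope has 2n vertices; here n = 145, giving 290.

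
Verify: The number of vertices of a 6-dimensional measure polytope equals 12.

False. The 6-cube has 2^6 = 64 vertices.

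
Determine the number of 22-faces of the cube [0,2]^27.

Choose 22 of 27 axes to span the face (C(27,22) = 80730 ways), then fix each of the remaining 5 coordinates at one of its two extreme values (2^5 = 32 ways): 80730·32 = 2583360.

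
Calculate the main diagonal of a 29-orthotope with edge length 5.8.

Diagonal = √29 · 5.8 ≈ 31.234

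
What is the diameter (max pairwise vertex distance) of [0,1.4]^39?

The space diagonal of an n-cube of side s is s√n. Here 1.4·√39 ≈ 8.743.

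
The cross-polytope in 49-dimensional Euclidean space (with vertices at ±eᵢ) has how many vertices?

The vertices are ±e_1, ..., ±e_49, so there are 2·49 = 98.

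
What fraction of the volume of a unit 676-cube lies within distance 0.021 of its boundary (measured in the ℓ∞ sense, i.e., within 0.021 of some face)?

1 - (1 - 2·0.021)^676 = 1 - 0.958^676 ≈ 1 - 2.53e-13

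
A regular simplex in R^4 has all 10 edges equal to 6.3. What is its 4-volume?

Volume = 6.3^4 · √(5/2^4) / 4! ≈ 36.6924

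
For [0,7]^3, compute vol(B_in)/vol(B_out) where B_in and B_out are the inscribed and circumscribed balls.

V_in/V_out = n^(-n/2) = 3^(-3/2) ≈ 0.19245.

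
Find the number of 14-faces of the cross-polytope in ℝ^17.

Number of 14-faces = 2^(14+1) · C(17,14+1) = 32768 · 136 = 4456448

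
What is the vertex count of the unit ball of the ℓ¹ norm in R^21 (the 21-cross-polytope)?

The vertices are ±e_1, ..., ±e_21, so there are 2·21 = 42.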